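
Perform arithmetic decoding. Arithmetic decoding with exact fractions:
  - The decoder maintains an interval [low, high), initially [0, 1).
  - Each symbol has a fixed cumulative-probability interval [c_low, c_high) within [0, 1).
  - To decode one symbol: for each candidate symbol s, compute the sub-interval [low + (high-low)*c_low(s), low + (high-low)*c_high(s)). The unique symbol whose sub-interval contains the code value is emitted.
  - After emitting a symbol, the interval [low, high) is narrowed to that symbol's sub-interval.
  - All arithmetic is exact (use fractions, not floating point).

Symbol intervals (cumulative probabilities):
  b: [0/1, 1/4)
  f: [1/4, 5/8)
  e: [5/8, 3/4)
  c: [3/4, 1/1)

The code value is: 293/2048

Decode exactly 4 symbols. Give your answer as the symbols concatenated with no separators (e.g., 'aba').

Step 1: interval [0/1, 1/1), width = 1/1 - 0/1 = 1/1
  'b': [0/1 + 1/1*0/1, 0/1 + 1/1*1/4) = [0/1, 1/4) <- contains code 293/2048
  'f': [0/1 + 1/1*1/4, 0/1 + 1/1*5/8) = [1/4, 5/8)
  'e': [0/1 + 1/1*5/8, 0/1 + 1/1*3/4) = [5/8, 3/4)
  'c': [0/1 + 1/1*3/4, 0/1 + 1/1*1/1) = [3/4, 1/1)
  emit 'b', narrow to [0/1, 1/4)
Step 2: interval [0/1, 1/4), width = 1/4 - 0/1 = 1/4
  'b': [0/1 + 1/4*0/1, 0/1 + 1/4*1/4) = [0/1, 1/16)
  'f': [0/1 + 1/4*1/4, 0/1 + 1/4*5/8) = [1/16, 5/32) <- contains code 293/2048
  'e': [0/1 + 1/4*5/8, 0/1 + 1/4*3/4) = [5/32, 3/16)
  'c': [0/1 + 1/4*3/4, 0/1 + 1/4*1/1) = [3/16, 1/4)
  emit 'f', narrow to [1/16, 5/32)
Step 3: interval [1/16, 5/32), width = 5/32 - 1/16 = 3/32
  'b': [1/16 + 3/32*0/1, 1/16 + 3/32*1/4) = [1/16, 11/128)
  'f': [1/16 + 3/32*1/4, 1/16 + 3/32*5/8) = [11/128, 31/256)
  'e': [1/16 + 3/32*5/8, 1/16 + 3/32*3/4) = [31/256, 17/128)
  'c': [1/16 + 3/32*3/4, 1/16 + 3/32*1/1) = [17/128, 5/32) <- contains code 293/2048
  emit 'c', narrow to [17/128, 5/32)
Step 4: interval [17/128, 5/32), width = 5/32 - 17/128 = 3/128
  'b': [17/128 + 3/128*0/1, 17/128 + 3/128*1/4) = [17/128, 71/512)
  'f': [17/128 + 3/128*1/4, 17/128 + 3/128*5/8) = [71/512, 151/1024) <- contains code 293/2048
  'e': [17/128 + 3/128*5/8, 17/128 + 3/128*3/4) = [151/1024, 77/512)
  'c': [17/128 + 3/128*3/4, 17/128 + 3/128*1/1) = [77/512, 5/32)
  emit 'f', narrow to [71/512, 151/1024)

Answer: bfcf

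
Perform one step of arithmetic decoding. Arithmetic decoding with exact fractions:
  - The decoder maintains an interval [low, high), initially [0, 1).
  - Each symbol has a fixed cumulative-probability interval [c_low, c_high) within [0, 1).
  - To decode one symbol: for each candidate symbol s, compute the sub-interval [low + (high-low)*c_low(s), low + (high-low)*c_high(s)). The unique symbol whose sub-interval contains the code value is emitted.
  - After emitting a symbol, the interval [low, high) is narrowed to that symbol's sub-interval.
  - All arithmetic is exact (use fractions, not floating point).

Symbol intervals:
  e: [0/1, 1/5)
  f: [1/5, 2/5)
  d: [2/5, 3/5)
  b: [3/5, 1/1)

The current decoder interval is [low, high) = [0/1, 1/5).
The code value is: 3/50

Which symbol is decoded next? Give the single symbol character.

Answer: f

Derivation:
Interval width = high − low = 1/5 − 0/1 = 1/5
Scaled code = (code − low) / width = (3/50 − 0/1) / 1/5 = 3/10
  e: [0/1, 1/5) 
  f: [1/5, 2/5) ← scaled code falls here ✓
  d: [2/5, 3/5) 
  b: [3/5, 1/1) 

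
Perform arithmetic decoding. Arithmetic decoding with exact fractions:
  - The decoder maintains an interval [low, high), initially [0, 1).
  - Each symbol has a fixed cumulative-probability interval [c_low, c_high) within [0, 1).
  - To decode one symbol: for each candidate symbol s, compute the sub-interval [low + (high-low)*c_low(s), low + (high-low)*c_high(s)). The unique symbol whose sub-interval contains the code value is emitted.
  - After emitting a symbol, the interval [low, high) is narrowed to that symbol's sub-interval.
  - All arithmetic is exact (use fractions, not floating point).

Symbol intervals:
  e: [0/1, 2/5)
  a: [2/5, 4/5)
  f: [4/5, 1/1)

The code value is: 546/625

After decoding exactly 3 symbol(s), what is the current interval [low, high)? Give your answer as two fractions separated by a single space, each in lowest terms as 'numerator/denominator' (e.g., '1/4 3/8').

Step 1: interval [0/1, 1/1), width = 1/1 - 0/1 = 1/1
  'e': [0/1 + 1/1*0/1, 0/1 + 1/1*2/5) = [0/1, 2/5)
  'a': [0/1 + 1/1*2/5, 0/1 + 1/1*4/5) = [2/5, 4/5)
  'f': [0/1 + 1/1*4/5, 0/1 + 1/1*1/1) = [4/5, 1/1) <- contains code 546/625
  emit 'f', narrow to [4/5, 1/1)
Step 2: interval [4/5, 1/1), width = 1/1 - 4/5 = 1/5
  'e': [4/5 + 1/5*0/1, 4/5 + 1/5*2/5) = [4/5, 22/25) <- contains code 546/625
  'a': [4/5 + 1/5*2/5, 4/5 + 1/5*4/5) = [22/25, 24/25)
  'f': [4/5 + 1/5*4/5, 4/5 + 1/5*1/1) = [24/25, 1/1)
  emit 'e', narrow to [4/5, 22/25)
Step 3: interval [4/5, 22/25), width = 22/25 - 4/5 = 2/25
  'e': [4/5 + 2/25*0/1, 4/5 + 2/25*2/5) = [4/5, 104/125)
  'a': [4/5 + 2/25*2/5, 4/5 + 2/25*4/5) = [104/125, 108/125)
  'f': [4/5 + 2/25*4/5, 4/5 + 2/25*1/1) = [108/125, 22/25) <- contains code 546/625
  emit 'f', narrow to [108/125, 22/25)

Answer: 108/125 22/25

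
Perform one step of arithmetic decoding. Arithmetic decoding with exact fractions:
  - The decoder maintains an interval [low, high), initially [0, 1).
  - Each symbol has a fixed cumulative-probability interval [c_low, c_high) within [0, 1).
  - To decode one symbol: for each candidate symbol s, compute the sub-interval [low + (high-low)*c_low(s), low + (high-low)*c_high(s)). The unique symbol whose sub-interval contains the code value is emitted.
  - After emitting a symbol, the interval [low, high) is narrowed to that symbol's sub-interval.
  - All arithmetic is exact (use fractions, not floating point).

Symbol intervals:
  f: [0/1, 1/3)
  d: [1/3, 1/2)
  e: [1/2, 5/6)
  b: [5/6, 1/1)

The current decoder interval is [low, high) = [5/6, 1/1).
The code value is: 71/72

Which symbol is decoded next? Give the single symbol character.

Answer: b

Derivation:
Interval width = high − low = 1/1 − 5/6 = 1/6
Scaled code = (code − low) / width = (71/72 − 5/6) / 1/6 = 11/12
  f: [0/1, 1/3) 
  d: [1/3, 1/2) 
  e: [1/2, 5/6) 
  b: [5/6, 1/1) ← scaled code falls here ✓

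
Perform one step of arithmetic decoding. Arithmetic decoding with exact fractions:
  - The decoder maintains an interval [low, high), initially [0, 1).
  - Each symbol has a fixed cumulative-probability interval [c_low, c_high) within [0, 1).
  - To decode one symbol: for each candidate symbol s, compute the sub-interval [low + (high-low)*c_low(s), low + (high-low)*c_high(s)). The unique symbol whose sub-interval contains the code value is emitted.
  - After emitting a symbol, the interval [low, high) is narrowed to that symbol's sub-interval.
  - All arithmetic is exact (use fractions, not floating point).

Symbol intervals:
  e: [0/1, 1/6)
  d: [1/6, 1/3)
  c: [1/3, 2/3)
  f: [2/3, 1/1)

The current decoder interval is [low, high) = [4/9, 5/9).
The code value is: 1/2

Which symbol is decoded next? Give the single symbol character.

Answer: c

Derivation:
Interval width = high − low = 5/9 − 4/9 = 1/9
Scaled code = (code − low) / width = (1/2 − 4/9) / 1/9 = 1/2
  e: [0/1, 1/6) 
  d: [1/6, 1/3) 
  c: [1/3, 2/3) ← scaled code falls here ✓
  f: [2/3, 1/1) 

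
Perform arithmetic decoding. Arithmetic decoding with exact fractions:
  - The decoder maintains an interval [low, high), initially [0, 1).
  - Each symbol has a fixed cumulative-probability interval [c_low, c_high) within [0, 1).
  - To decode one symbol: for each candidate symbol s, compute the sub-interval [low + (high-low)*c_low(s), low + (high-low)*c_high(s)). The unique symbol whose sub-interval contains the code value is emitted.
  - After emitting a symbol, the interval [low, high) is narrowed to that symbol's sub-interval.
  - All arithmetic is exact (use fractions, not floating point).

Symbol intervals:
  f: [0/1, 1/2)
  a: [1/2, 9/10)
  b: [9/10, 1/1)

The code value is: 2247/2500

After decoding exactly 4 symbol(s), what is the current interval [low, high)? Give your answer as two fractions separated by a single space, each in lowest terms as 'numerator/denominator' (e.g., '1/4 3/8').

Answer: 449/500 2249/2500

Derivation:
Step 1: interval [0/1, 1/1), width = 1/1 - 0/1 = 1/1
  'f': [0/1 + 1/1*0/1, 0/1 + 1/1*1/2) = [0/1, 1/2)
  'a': [0/1 + 1/1*1/2, 0/1 + 1/1*9/10) = [1/2, 9/10) <- contains code 2247/2500
  'b': [0/1 + 1/1*9/10, 0/1 + 1/1*1/1) = [9/10, 1/1)
  emit 'a', narrow to [1/2, 9/10)
Step 2: interval [1/2, 9/10), width = 9/10 - 1/2 = 2/5
  'f': [1/2 + 2/5*0/1, 1/2 + 2/5*1/2) = [1/2, 7/10)
  'a': [1/2 + 2/5*1/2, 1/2 + 2/5*9/10) = [7/10, 43/50)
  'b': [1/2 + 2/5*9/10, 1/2 + 2/5*1/1) = [43/50, 9/10) <- contains code 2247/2500
  emit 'b', narrow to [43/50, 9/10)
Step 3: interval [43/50, 9/10), width = 9/10 - 43/50 = 1/25
  'f': [43/50 + 1/25*0/1, 43/50 + 1/25*1/2) = [43/50, 22/25)
  'a': [43/50 + 1/25*1/2, 43/50 + 1/25*9/10) = [22/25, 112/125)
  'b': [43/50 + 1/25*9/10, 43/50 + 1/25*1/1) = [112/125, 9/10) <- contains code 2247/2500
  emit 'b', narrow to [112/125, 9/10)
Step 4: interval [112/125, 9/10), width = 9/10 - 112/125 = 1/250
  'f': [112/125 + 1/250*0/1, 112/125 + 1/250*1/2) = [112/125, 449/500)
  'a': [112/125 + 1/250*1/2, 112/125 + 1/250*9/10) = [449/500, 2249/2500) <- contains code 2247/2500
  'b': [112/125 + 1/250*9/10, 112/125 + 1/250*1/1) = [2249/2500, 9/10)
  emit 'a', narrow to [449/500, 2249/2500)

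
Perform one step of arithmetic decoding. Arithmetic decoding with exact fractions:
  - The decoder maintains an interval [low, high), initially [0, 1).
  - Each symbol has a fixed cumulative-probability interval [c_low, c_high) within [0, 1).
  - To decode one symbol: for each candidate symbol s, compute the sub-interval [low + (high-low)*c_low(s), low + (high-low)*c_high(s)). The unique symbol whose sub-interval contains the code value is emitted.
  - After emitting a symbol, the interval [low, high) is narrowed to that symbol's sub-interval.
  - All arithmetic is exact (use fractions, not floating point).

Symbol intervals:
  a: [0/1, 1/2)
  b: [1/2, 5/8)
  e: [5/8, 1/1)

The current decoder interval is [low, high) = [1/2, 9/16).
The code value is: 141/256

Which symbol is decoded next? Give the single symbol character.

Interval width = high − low = 9/16 − 1/2 = 1/16
Scaled code = (code − low) / width = (141/256 − 1/2) / 1/16 = 13/16
  a: [0/1, 1/2) 
  b: [1/2, 5/8) 
  e: [5/8, 1/1) ← scaled code falls here ✓

Answer: e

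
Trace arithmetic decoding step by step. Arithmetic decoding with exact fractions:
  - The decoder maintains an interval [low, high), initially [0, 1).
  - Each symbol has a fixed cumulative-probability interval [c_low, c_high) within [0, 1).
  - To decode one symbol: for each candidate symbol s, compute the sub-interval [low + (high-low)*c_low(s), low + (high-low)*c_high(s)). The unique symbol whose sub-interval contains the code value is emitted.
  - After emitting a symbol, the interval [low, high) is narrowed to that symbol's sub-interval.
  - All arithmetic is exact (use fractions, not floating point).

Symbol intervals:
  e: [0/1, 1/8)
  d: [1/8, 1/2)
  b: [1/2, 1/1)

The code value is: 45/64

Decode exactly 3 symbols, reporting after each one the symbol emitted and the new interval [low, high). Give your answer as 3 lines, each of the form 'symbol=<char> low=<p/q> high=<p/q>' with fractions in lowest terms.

Step 1: interval [0/1, 1/1), width = 1/1 - 0/1 = 1/1
  'e': [0/1 + 1/1*0/1, 0/1 + 1/1*1/8) = [0/1, 1/8)
  'd': [0/1 + 1/1*1/8, 0/1 + 1/1*1/2) = [1/8, 1/2)
  'b': [0/1 + 1/1*1/2, 0/1 + 1/1*1/1) = [1/2, 1/1) <- contains code 45/64
  emit 'b', narrow to [1/2, 1/1)
Step 2: interval [1/2, 1/1), width = 1/1 - 1/2 = 1/2
  'e': [1/2 + 1/2*0/1, 1/2 + 1/2*1/8) = [1/2, 9/16)
  'd': [1/2 + 1/2*1/8, 1/2 + 1/2*1/2) = [9/16, 3/4) <- contains code 45/64
  'b': [1/2 + 1/2*1/2, 1/2 + 1/2*1/1) = [3/4, 1/1)
  emit 'd', narrow to [9/16, 3/4)
Step 3: interval [9/16, 3/4), width = 3/4 - 9/16 = 3/16
  'e': [9/16 + 3/16*0/1, 9/16 + 3/16*1/8) = [9/16, 75/128)
  'd': [9/16 + 3/16*1/8, 9/16 + 3/16*1/2) = [75/128, 21/32)
  'b': [9/16 + 3/16*1/2, 9/16 + 3/16*1/1) = [21/32, 3/4) <- contains code 45/64
  emit 'b', narrow to [21/32, 3/4)

Answer: symbol=b low=1/2 high=1/1
symbol=d low=9/16 high=3/4
symbol=b low=21/32 high=3/4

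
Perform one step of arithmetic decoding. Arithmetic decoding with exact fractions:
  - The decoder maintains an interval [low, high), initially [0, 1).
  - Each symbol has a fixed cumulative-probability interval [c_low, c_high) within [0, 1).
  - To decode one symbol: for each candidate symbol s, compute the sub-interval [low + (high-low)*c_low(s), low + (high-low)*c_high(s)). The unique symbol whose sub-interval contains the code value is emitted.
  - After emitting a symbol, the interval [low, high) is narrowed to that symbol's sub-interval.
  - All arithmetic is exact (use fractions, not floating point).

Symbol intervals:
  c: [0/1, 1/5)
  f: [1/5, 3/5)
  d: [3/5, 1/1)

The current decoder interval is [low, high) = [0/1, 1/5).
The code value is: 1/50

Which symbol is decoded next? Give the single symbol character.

Interval width = high − low = 1/5 − 0/1 = 1/5
Scaled code = (code − low) / width = (1/50 − 0/1) / 1/5 = 1/10
  c: [0/1, 1/5) ← scaled code falls here ✓
  f: [1/5, 3/5) 
  d: [3/5, 1/1) 

Answer: c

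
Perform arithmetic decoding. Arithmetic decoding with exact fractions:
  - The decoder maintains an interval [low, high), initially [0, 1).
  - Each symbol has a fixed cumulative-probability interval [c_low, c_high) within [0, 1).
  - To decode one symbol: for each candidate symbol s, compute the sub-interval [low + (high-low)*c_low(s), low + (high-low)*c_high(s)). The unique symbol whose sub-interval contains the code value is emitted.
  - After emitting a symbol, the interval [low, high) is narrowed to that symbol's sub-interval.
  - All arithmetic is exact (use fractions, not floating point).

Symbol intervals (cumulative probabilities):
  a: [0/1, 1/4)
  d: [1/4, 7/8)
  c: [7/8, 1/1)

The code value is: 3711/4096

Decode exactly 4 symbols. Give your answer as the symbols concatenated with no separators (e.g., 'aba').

Answer: cacc

Derivation:
Step 1: interval [0/1, 1/1), width = 1/1 - 0/1 = 1/1
  'a': [0/1 + 1/1*0/1, 0/1 + 1/1*1/4) = [0/1, 1/4)
  'd': [0/1 + 1/1*1/4, 0/1 + 1/1*7/8) = [1/4, 7/8)
  'c': [0/1 + 1/1*7/8, 0/1 + 1/1*1/1) = [7/8, 1/1) <- contains code 3711/4096
  emit 'c', narrow to [7/8, 1/1)
Step 2: interval [7/8, 1/1), width = 1/1 - 7/8 = 1/8
  'a': [7/8 + 1/8*0/1, 7/8 + 1/8*1/4) = [7/8, 29/32) <- contains code 3711/4096
  'd': [7/8 + 1/8*1/4, 7/8 + 1/8*7/8) = [29/32, 63/64)
  'c': [7/8 + 1/8*7/8, 7/8 + 1/8*1/1) = [63/64, 1/1)
  emit 'a', narrow to [7/8, 29/32)
Step 3: interval [7/8, 29/32), width = 29/32 - 7/8 = 1/32
  'a': [7/8 + 1/32*0/1, 7/8 + 1/32*1/4) = [7/8, 113/128)
  'd': [7/8 + 1/32*1/4, 7/8 + 1/32*7/8) = [113/128, 231/256)
  'c': [7/8 + 1/32*7/8, 7/8 + 1/32*1/1) = [231/256, 29/32) <- contains code 3711/4096
  emit 'c', narrow to [231/256, 29/32)
Step 4: interval [231/256, 29/32), width = 29/32 - 231/256 = 1/256
  'a': [231/256 + 1/256*0/1, 231/256 + 1/256*1/4) = [231/256, 925/1024)
  'd': [231/256 + 1/256*1/4, 231/256 + 1/256*7/8) = [925/1024, 1855/2048)
  'c': [231/256 + 1/256*7/8, 231/256 + 1/256*1/1) = [1855/2048, 29/32) <- contains code 3711/4096
  emit 'c', narrow to [1855/2048, 29/32)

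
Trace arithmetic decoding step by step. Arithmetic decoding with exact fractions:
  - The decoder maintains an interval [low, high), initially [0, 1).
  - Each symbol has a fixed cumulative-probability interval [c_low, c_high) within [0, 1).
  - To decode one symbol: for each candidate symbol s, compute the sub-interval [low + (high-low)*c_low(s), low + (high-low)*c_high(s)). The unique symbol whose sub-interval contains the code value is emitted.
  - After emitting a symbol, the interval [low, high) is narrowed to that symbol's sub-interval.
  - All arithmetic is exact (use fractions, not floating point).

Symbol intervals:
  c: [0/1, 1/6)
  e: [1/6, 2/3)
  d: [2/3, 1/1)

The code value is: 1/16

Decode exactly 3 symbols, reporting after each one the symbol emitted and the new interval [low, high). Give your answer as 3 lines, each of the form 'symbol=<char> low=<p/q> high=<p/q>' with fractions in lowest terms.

Step 1: interval [0/1, 1/1), width = 1/1 - 0/1 = 1/1
  'c': [0/1 + 1/1*0/1, 0/1 + 1/1*1/6) = [0/1, 1/6) <- contains code 1/16
  'e': [0/1 + 1/1*1/6, 0/1 + 1/1*2/3) = [1/6, 2/3)
  'd': [0/1 + 1/1*2/3, 0/1 + 1/1*1/1) = [2/3, 1/1)
  emit 'c', narrow to [0/1, 1/6)
Step 2: interval [0/1, 1/6), width = 1/6 - 0/1 = 1/6
  'c': [0/1 + 1/6*0/1, 0/1 + 1/6*1/6) = [0/1, 1/36)
  'e': [0/1 + 1/6*1/6, 0/1 + 1/6*2/3) = [1/36, 1/9) <- contains code 1/16
  'd': [0/1 + 1/6*2/3, 0/1 + 1/6*1/1) = [1/9, 1/6)
  emit 'e', narrow to [1/36, 1/9)
Step 3: interval [1/36, 1/9), width = 1/9 - 1/36 = 1/12
  'c': [1/36 + 1/12*0/1, 1/36 + 1/12*1/6) = [1/36, 1/24)
  'e': [1/36 + 1/12*1/6, 1/36 + 1/12*2/3) = [1/24, 1/12) <- contains code 1/16
  'd': [1/36 + 1/12*2/3, 1/36 + 1/12*1/1) = [1/12, 1/9)
  emit 'e', narrow to [1/24, 1/12)

Answer: symbol=c low=0/1 high=1/6
symbol=e low=1/36 high=1/9
symbol=e low=1/24 high=1/12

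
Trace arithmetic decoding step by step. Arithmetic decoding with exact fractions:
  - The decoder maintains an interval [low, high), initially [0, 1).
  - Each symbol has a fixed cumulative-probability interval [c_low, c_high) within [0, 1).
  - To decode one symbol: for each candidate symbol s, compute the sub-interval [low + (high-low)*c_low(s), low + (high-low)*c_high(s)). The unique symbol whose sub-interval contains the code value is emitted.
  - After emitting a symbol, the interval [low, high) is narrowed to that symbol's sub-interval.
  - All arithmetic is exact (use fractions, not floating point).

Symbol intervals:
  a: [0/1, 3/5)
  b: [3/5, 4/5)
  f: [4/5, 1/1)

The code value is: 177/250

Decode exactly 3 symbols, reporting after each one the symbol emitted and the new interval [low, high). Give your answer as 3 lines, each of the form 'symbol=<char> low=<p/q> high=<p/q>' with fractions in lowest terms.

Step 1: interval [0/1, 1/1), width = 1/1 - 0/1 = 1/1
  'a': [0/1 + 1/1*0/1, 0/1 + 1/1*3/5) = [0/1, 3/5)
  'b': [0/1 + 1/1*3/5, 0/1 + 1/1*4/5) = [3/5, 4/5) <- contains code 177/250
  'f': [0/1 + 1/1*4/5, 0/1 + 1/1*1/1) = [4/5, 1/1)
  emit 'b', narrow to [3/5, 4/5)
Step 2: interval [3/5, 4/5), width = 4/5 - 3/5 = 1/5
  'a': [3/5 + 1/5*0/1, 3/5 + 1/5*3/5) = [3/5, 18/25) <- contains code 177/250
  'b': [3/5 + 1/5*3/5, 3/5 + 1/5*4/5) = [18/25, 19/25)
  'f': [3/5 + 1/5*4/5, 3/5 + 1/5*1/1) = [19/25, 4/5)
  emit 'a', narrow to [3/5, 18/25)
Step 3: interval [3/5, 18/25), width = 18/25 - 3/5 = 3/25
  'a': [3/5 + 3/25*0/1, 3/5 + 3/25*3/5) = [3/5, 84/125)
  'b': [3/5 + 3/25*3/5, 3/5 + 3/25*4/5) = [84/125, 87/125)
  'f': [3/5 + 3/25*4/5, 3/5 + 3/25*1/1) = [87/125, 18/25) <- contains code 177/250
  emit 'f', narrow to [87/125, 18/25)

Answer: symbol=b low=3/5 high=4/5
symbol=a low=3/5 high=18/25
symbol=f low=87/125 high=18/25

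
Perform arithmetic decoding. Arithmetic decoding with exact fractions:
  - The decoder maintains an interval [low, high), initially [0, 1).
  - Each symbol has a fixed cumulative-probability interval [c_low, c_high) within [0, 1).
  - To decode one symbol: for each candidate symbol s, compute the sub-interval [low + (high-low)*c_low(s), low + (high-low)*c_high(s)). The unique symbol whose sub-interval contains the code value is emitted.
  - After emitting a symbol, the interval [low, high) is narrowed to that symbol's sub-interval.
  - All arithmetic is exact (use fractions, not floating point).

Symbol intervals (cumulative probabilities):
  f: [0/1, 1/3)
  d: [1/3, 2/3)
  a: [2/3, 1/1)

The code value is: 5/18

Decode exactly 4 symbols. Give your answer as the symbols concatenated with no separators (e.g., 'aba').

Answer: fadd

Derivation:
Step 1: interval [0/1, 1/1), width = 1/1 - 0/1 = 1/1
  'f': [0/1 + 1/1*0/1, 0/1 + 1/1*1/3) = [0/1, 1/3) <- contains code 5/18
  'd': [0/1 + 1/1*1/3, 0/1 + 1/1*2/3) = [1/3, 2/3)
  'a': [0/1 + 1/1*2/3, 0/1 + 1/1*1/1) = [2/3, 1/1)
  emit 'f', narrow to [0/1, 1/3)
Step 2: interval [0/1, 1/3), width = 1/3 - 0/1 = 1/3
  'f': [0/1 + 1/3*0/1, 0/1 + 1/3*1/3) = [0/1, 1/9)
  'd': [0/1 + 1/3*1/3, 0/1 + 1/3*2/3) = [1/9, 2/9)
  'a': [0/1 + 1/3*2/3, 0/1 + 1/3*1/1) = [2/9, 1/3) <- contains code 5/18
  emit 'a', narrow to [2/9, 1/3)
Step 3: interval [2/9, 1/3), width = 1/3 - 2/9 = 1/9
  'f': [2/9 + 1/9*0/1, 2/9 + 1/9*1/3) = [2/9, 7/27)
  'd': [2/9 + 1/9*1/3, 2/9 + 1/9*2/3) = [7/27, 8/27) <- contains code 5/18
  'a': [2/9 + 1/9*2/3, 2/9 + 1/9*1/1) = [8/27, 1/3)
  emit 'd', narrow to [7/27, 8/27)
Step 4: interval [7/27, 8/27), width = 8/27 - 7/27 = 1/27
  'f': [7/27 + 1/27*0/1, 7/27 + 1/27*1/3) = [7/27, 22/81)
  'd': [7/27 + 1/27*1/3, 7/27 + 1/27*2/3) = [22/81, 23/81) <- contains code 5/18
  'a': [7/27 + 1/27*2/3, 7/27 + 1/27*1/1) = [23/81, 8/27)
  emit 'd', narrow to [22/81, 23/81)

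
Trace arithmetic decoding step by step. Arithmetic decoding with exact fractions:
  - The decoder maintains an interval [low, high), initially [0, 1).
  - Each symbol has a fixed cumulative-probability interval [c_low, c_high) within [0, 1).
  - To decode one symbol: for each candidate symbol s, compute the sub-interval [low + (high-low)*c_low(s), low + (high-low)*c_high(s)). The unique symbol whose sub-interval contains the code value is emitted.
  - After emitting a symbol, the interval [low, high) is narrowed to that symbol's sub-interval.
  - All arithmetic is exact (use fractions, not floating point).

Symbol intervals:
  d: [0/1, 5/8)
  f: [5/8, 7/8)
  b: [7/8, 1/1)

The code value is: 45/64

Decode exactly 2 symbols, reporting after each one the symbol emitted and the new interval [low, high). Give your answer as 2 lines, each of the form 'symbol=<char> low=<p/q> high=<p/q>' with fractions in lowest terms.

Step 1: interval [0/1, 1/1), width = 1/1 - 0/1 = 1/1
  'd': [0/1 + 1/1*0/1, 0/1 + 1/1*5/8) = [0/1, 5/8)
  'f': [0/1 + 1/1*5/8, 0/1 + 1/1*7/8) = [5/8, 7/8) <- contains code 45/64
  'b': [0/1 + 1/1*7/8, 0/1 + 1/1*1/1) = [7/8, 1/1)
  emit 'f', narrow to [5/8, 7/8)
Step 2: interval [5/8, 7/8), width = 7/8 - 5/8 = 1/4
  'd': [5/8 + 1/4*0/1, 5/8 + 1/4*5/8) = [5/8, 25/32) <- contains code 45/64
  'f': [5/8 + 1/4*5/8, 5/8 + 1/4*7/8) = [25/32, 27/32)
  'b': [5/8 + 1/4*7/8, 5/8 + 1/4*1/1) = [27/32, 7/8)
  emit 'd', narrow to [5/8, 25/32)

Answer: symbol=f low=5/8 high=7/8
symbol=d low=5/8 high=25/32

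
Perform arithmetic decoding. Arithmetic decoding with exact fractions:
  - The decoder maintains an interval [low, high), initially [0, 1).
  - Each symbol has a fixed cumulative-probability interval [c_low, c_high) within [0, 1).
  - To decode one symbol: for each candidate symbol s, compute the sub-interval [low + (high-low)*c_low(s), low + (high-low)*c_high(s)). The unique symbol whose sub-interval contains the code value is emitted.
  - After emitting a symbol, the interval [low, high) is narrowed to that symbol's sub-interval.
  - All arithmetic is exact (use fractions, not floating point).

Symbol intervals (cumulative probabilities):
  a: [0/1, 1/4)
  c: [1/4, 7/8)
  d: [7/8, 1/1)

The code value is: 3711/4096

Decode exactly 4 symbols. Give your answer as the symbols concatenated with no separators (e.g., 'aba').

Step 1: interval [0/1, 1/1), width = 1/1 - 0/1 = 1/1
  'a': [0/1 + 1/1*0/1, 0/1 + 1/1*1/4) = [0/1, 1/4)
  'c': [0/1 + 1/1*1/4, 0/1 + 1/1*7/8) = [1/4, 7/8)
  'd': [0/1 + 1/1*7/8, 0/1 + 1/1*1/1) = [7/8, 1/1) <- contains code 3711/4096
  emit 'd', narrow to [7/8, 1/1)
Step 2: interval [7/8, 1/1), width = 1/1 - 7/8 = 1/8
  'a': [7/8 + 1/8*0/1, 7/8 + 1/8*1/4) = [7/8, 29/32) <- contains code 3711/4096
  'c': [7/8 + 1/8*1/4, 7/8 + 1/8*7/8) = [29/32, 63/64)
  'd': [7/8 + 1/8*7/8, 7/8 + 1/8*1/1) = [63/64, 1/1)
  emit 'a', narrow to [7/8, 29/32)
Step 3: interval [7/8, 29/32), width = 29/32 - 7/8 = 1/32
  'a': [7/8 + 1/32*0/1, 7/8 + 1/32*1/4) = [7/8, 113/128)
  'c': [7/8 + 1/32*1/4, 7/8 + 1/32*7/8) = [113/128, 231/256)
  'd': [7/8 + 1/32*7/8, 7/8 + 1/32*1/1) = [231/256, 29/32) <- contains code 3711/4096
  emit 'd', narrow to [231/256, 29/32)
Step 4: interval [231/256, 29/32), width = 29/32 - 231/256 = 1/256
  'a': [231/256 + 1/256*0/1, 231/256 + 1/256*1/4) = [231/256, 925/1024)
  'c': [231/256 + 1/256*1/4, 231/256 + 1/256*7/8) = [925/1024, 1855/2048)
  'd': [231/256 + 1/256*7/8, 231/256 + 1/256*1/1) = [1855/2048, 29/32) <- contains code 3711/4096
  emit 'd', narrow to [1855/2048, 29/32)

Answer: dadd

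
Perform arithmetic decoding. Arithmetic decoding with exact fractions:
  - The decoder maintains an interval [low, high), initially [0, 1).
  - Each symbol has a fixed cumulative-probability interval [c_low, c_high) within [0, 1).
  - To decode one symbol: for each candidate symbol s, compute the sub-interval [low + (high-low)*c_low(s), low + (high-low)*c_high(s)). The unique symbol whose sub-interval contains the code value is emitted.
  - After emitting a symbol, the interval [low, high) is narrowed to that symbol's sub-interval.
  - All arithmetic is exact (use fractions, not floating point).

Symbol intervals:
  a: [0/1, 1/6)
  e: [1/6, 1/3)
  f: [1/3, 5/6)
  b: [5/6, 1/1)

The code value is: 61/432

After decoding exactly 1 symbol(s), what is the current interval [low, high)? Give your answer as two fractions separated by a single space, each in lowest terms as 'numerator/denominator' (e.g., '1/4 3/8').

Answer: 0/1 1/6

Derivation:
Step 1: interval [0/1, 1/1), width = 1/1 - 0/1 = 1/1
  'a': [0/1 + 1/1*0/1, 0/1 + 1/1*1/6) = [0/1, 1/6) <- contains code 61/432
  'e': [0/1 + 1/1*1/6, 0/1 + 1/1*1/3) = [1/6, 1/3)
  'f': [0/1 + 1/1*1/3, 0/1 + 1/1*5/6) = [1/3, 5/6)
  'b': [0/1 + 1/1*5/6, 0/1 + 1/1*1/1) = [5/6, 1/1)
  emit 'a', narrow to [0/1, 1/6)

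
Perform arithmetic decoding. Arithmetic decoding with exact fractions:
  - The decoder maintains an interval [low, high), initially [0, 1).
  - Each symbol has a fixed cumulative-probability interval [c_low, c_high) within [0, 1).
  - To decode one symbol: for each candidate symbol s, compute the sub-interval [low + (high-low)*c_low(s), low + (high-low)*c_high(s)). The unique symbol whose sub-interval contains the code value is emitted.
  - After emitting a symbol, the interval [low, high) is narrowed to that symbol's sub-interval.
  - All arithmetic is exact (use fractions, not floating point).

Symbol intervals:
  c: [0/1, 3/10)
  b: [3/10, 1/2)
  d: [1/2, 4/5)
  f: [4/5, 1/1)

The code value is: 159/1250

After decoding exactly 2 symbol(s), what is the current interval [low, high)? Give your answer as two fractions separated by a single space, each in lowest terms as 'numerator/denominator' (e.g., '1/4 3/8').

Step 1: interval [0/1, 1/1), width = 1/1 - 0/1 = 1/1
  'c': [0/1 + 1/1*0/1, 0/1 + 1/1*3/10) = [0/1, 3/10) <- contains code 159/1250
  'b': [0/1 + 1/1*3/10, 0/1 + 1/1*1/2) = [3/10, 1/2)
  'd': [0/1 + 1/1*1/2, 0/1 + 1/1*4/5) = [1/2, 4/5)
  'f': [0/1 + 1/1*4/5, 0/1 + 1/1*1/1) = [4/5, 1/1)
  emit 'c', narrow to [0/1, 3/10)
Step 2: interval [0/1, 3/10), width = 3/10 - 0/1 = 3/10
  'c': [0/1 + 3/10*0/1, 0/1 + 3/10*3/10) = [0/1, 9/100)
  'b': [0/1 + 3/10*3/10, 0/1 + 3/10*1/2) = [9/100, 3/20) <- contains code 159/1250
  'd': [0/1 + 3/10*1/2, 0/1 + 3/10*4/5) = [3/20, 6/25)
  'f': [0/1 + 3/10*4/5, 0/1 + 3/10*1/1) = [6/25, 3/10)
  emit 'b', narrow to [9/100, 3/20)

Answer: 9/100 3/20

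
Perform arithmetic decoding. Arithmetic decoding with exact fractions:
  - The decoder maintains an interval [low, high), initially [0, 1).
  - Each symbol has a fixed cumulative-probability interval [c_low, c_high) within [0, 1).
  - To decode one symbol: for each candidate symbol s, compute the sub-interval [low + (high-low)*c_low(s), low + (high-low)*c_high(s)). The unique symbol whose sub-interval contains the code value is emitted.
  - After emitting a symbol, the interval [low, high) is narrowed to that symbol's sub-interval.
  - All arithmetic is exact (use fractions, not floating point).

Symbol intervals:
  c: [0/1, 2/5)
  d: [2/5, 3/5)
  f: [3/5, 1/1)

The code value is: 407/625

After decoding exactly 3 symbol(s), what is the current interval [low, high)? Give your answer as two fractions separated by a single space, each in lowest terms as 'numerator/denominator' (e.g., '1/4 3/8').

Step 1: interval [0/1, 1/1), width = 1/1 - 0/1 = 1/1
  'c': [0/1 + 1/1*0/1, 0/1 + 1/1*2/5) = [0/1, 2/5)
  'd': [0/1 + 1/1*2/5, 0/1 + 1/1*3/5) = [2/5, 3/5)
  'f': [0/1 + 1/1*3/5, 0/1 + 1/1*1/1) = [3/5, 1/1) <- contains code 407/625
  emit 'f', narrow to [3/5, 1/1)
Step 2: interval [3/5, 1/1), width = 1/1 - 3/5 = 2/5
  'c': [3/5 + 2/5*0/1, 3/5 + 2/5*2/5) = [3/5, 19/25) <- contains code 407/625
  'd': [3/5 + 2/5*2/5, 3/5 + 2/5*3/5) = [19/25, 21/25)
  'f': [3/5 + 2/5*3/5, 3/5 + 2/5*1/1) = [21/25, 1/1)
  emit 'c', narrow to [3/5, 19/25)
Step 3: interval [3/5, 19/25), width = 19/25 - 3/5 = 4/25
  'c': [3/5 + 4/25*0/1, 3/5 + 4/25*2/5) = [3/5, 83/125) <- contains code 407/625
  'd': [3/5 + 4/25*2/5, 3/5 + 4/25*3/5) = [83/125, 87/125)
  'f': [3/5 + 4/25*3/5, 3/5 + 4/25*1/1) = [87/125, 19/25)
  emit 'c', narrow to [3/5, 83/125)

Answer: 3/5 83/125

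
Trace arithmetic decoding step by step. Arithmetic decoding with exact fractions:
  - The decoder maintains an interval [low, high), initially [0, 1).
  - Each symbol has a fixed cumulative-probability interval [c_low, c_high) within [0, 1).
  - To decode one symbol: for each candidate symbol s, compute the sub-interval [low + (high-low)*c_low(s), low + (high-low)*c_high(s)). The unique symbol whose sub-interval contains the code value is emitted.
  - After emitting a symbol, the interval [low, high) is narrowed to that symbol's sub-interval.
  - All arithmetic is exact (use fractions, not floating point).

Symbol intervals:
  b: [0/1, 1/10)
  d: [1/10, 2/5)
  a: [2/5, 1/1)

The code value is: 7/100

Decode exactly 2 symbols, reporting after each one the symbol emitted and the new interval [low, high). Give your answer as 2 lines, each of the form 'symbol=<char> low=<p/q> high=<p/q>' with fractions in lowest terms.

Answer: symbol=b low=0/1 high=1/10
symbol=a low=1/25 high=1/10

Derivation:
Step 1: interval [0/1, 1/1), width = 1/1 - 0/1 = 1/1
  'b': [0/1 + 1/1*0/1, 0/1 + 1/1*1/10) = [0/1, 1/10) <- contains code 7/100
  'd': [0/1 + 1/1*1/10, 0/1 + 1/1*2/5) = [1/10, 2/5)
  'a': [0/1 + 1/1*2/5, 0/1 + 1/1*1/1) = [2/5, 1/1)
  emit 'b', narrow to [0/1, 1/10)
Step 2: interval [0/1, 1/10), width = 1/10 - 0/1 = 1/10
  'b': [0/1 + 1/10*0/1, 0/1 + 1/10*1/10) = [0/1, 1/100)
  'd': [0/1 + 1/10*1/10, 0/1 + 1/10*2/5) = [1/100, 1/25)
  'a': [0/1 + 1/10*2/5, 0/1 + 1/10*1/1) = [1/25, 1/10) <- contains code 7/100
  emit 'a', narrow to [1/25, 1/10)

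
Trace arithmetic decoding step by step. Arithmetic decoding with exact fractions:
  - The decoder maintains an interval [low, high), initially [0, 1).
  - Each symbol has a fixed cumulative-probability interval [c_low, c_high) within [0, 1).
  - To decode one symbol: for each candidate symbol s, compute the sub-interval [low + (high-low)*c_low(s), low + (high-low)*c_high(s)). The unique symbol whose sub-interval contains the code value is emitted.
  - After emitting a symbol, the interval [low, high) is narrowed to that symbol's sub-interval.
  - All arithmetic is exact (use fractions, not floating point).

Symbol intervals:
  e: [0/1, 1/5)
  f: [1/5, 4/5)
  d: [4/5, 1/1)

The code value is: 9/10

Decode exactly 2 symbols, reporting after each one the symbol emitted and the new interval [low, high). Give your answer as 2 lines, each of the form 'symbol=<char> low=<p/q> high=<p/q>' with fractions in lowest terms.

Answer: symbol=d low=4/5 high=1/1
symbol=f low=21/25 high=24/25

Derivation:
Step 1: interval [0/1, 1/1), width = 1/1 - 0/1 = 1/1
  'e': [0/1 + 1/1*0/1, 0/1 + 1/1*1/5) = [0/1, 1/5)
  'f': [0/1 + 1/1*1/5, 0/1 + 1/1*4/5) = [1/5, 4/5)
  'd': [0/1 + 1/1*4/5, 0/1 + 1/1*1/1) = [4/5, 1/1) <- contains code 9/10
  emit 'd', narrow to [4/5, 1/1)
Step 2: interval [4/5, 1/1), width = 1/1 - 4/5 = 1/5
  'e': [4/5 + 1/5*0/1, 4/5 + 1/5*1/5) = [4/5, 21/25)
  'f': [4/5 + 1/5*1/5, 4/5 + 1/5*4/5) = [21/25, 24/25) <- contains code 9/10
  'd': [4/5 + 1/5*4/5, 4/5 + 1/5*1/1) = [24/25, 1/1)
  emit 'f', narrow to [21/25, 24/25)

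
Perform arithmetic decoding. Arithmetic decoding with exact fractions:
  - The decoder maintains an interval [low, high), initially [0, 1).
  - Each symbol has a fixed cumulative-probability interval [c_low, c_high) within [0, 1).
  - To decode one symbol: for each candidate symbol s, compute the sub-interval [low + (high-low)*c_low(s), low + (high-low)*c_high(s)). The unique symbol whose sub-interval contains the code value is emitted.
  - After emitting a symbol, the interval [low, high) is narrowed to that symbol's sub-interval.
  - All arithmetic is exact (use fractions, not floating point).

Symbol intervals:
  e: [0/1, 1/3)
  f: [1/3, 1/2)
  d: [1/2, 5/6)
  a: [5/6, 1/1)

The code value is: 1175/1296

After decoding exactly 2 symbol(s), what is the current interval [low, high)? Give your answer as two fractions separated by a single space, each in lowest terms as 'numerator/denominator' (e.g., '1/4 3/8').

Answer: 8/9 11/12

Derivation:
Step 1: interval [0/1, 1/1), width = 1/1 - 0/1 = 1/1
  'e': [0/1 + 1/1*0/1, 0/1 + 1/1*1/3) = [0/1, 1/3)
  'f': [0/1 + 1/1*1/3, 0/1 + 1/1*1/2) = [1/3, 1/2)
  'd': [0/1 + 1/1*1/2, 0/1 + 1/1*5/6) = [1/2, 5/6)
  'a': [0/1 + 1/1*5/6, 0/1 + 1/1*1/1) = [5/6, 1/1) <- contains code 1175/1296
  emit 'a', narrow to [5/6, 1/1)
Step 2: interval [5/6, 1/1), width = 1/1 - 5/6 = 1/6
  'e': [5/6 + 1/6*0/1, 5/6 + 1/6*1/3) = [5/6, 8/9)
  'f': [5/6 + 1/6*1/3, 5/6 + 1/6*1/2) = [8/9, 11/12) <- contains code 1175/1296
  'd': [5/6 + 1/6*1/2, 5/6 + 1/6*5/6) = [11/12, 35/36)
  'a': [5/6 + 1/6*5/6, 5/6 + 1/6*1/1) = [35/36, 1/1)
  emit 'f', narrow to [8/9, 11/12)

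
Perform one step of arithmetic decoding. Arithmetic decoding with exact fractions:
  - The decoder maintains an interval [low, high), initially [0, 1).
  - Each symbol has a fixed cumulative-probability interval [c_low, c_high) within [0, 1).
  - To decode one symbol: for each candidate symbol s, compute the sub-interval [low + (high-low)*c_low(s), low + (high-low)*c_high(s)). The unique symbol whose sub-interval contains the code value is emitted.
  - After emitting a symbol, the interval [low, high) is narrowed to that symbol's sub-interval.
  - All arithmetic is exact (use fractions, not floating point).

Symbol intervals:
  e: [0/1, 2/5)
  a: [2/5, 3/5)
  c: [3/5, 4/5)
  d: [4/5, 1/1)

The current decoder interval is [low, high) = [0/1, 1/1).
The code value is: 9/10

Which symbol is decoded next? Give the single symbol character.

Answer: d

Derivation:
Interval width = high − low = 1/1 − 0/1 = 1/1
Scaled code = (code − low) / width = (9/10 − 0/1) / 1/1 = 9/10
  e: [0/1, 2/5) 
  a: [2/5, 3/5) 
  c: [3/5, 4/5) 
  d: [4/5, 1/1) ← scaled code falls here ✓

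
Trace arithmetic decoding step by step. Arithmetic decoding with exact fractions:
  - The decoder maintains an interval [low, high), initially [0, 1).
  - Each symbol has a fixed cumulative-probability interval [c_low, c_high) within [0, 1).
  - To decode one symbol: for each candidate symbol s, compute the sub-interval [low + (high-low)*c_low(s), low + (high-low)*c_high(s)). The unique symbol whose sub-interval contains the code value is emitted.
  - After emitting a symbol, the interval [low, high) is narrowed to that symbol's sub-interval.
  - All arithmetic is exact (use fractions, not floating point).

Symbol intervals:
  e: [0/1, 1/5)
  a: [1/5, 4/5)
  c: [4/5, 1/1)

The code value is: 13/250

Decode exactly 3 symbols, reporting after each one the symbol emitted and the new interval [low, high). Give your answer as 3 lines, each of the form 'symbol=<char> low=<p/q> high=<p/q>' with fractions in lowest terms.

Answer: symbol=e low=0/1 high=1/5
symbol=a low=1/25 high=4/25
symbol=e low=1/25 high=8/125

Derivation:
Step 1: interval [0/1, 1/1), width = 1/1 - 0/1 = 1/1
  'e': [0/1 + 1/1*0/1, 0/1 + 1/1*1/5) = [0/1, 1/5) <- contains code 13/250
  'a': [0/1 + 1/1*1/5, 0/1 + 1/1*4/5) = [1/5, 4/5)
  'c': [0/1 + 1/1*4/5, 0/1 + 1/1*1/1) = [4/5, 1/1)
  emit 'e', narrow to [0/1, 1/5)
Step 2: interval [0/1, 1/5), width = 1/5 - 0/1 = 1/5
  'e': [0/1 + 1/5*0/1, 0/1 + 1/5*1/5) = [0/1, 1/25)
  'a': [0/1 + 1/5*1/5, 0/1 + 1/5*4/5) = [1/25, 4/25) <- contains code 13/250
  'c': [0/1 + 1/5*4/5, 0/1 + 1/5*1/1) = [4/25, 1/5)
  emit 'a', narrow to [1/25, 4/25)
Step 3: interval [1/25, 4/25), width = 4/25 - 1/25 = 3/25
  'e': [1/25 + 3/25*0/1, 1/25 + 3/25*1/5) = [1/25, 8/125) <- contains code 13/250
  'a': [1/25 + 3/25*1/5, 1/25 + 3/25*4/5) = [8/125, 17/125)
  'c': [1/25 + 3/25*4/5, 1/25 + 3/25*1/1) = [17/125, 4/25)
  emit 'e', narrow to [1/25, 8/125)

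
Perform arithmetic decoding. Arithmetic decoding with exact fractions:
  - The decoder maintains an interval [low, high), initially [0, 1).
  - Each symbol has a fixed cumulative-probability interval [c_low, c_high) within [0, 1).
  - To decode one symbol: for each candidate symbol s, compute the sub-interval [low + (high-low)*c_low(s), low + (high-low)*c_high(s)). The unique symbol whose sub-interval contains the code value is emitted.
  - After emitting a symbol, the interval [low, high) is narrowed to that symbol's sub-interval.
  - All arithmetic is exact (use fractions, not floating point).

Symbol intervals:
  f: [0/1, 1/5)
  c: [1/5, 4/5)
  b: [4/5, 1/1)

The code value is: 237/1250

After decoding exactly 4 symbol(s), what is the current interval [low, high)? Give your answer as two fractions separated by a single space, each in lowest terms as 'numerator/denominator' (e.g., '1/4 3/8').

Answer: 117/625 24/125

Derivation:
Step 1: interval [0/1, 1/1), width = 1/1 - 0/1 = 1/1
  'f': [0/1 + 1/1*0/1, 0/1 + 1/1*1/5) = [0/1, 1/5) <- contains code 237/1250
  'c': [0/1 + 1/1*1/5, 0/1 + 1/1*4/5) = [1/5, 4/5)
  'b': [0/1 + 1/1*4/5, 0/1 + 1/1*1/1) = [4/5, 1/1)
  emit 'f', narrow to [0/1, 1/5)
Step 2: interval [0/1, 1/5), width = 1/5 - 0/1 = 1/5
  'f': [0/1 + 1/5*0/1, 0/1 + 1/5*1/5) = [0/1, 1/25)
  'c': [0/1 + 1/5*1/5, 0/1 + 1/5*4/5) = [1/25, 4/25)
  'b': [0/1 + 1/5*4/5, 0/1 + 1/5*1/1) = [4/25, 1/5) <- contains code 237/1250
  emit 'b', narrow to [4/25, 1/5)
Step 3: interval [4/25, 1/5), width = 1/5 - 4/25 = 1/25
  'f': [4/25 + 1/25*0/1, 4/25 + 1/25*1/5) = [4/25, 21/125)
  'c': [4/25 + 1/25*1/5, 4/25 + 1/25*4/5) = [21/125, 24/125) <- contains code 237/1250
  'b': [4/25 + 1/25*4/5, 4/25 + 1/25*1/1) = [24/125, 1/5)
  emit 'c', narrow to [21/125, 24/125)
Step 4: interval [21/125, 24/125), width = 24/125 - 21/125 = 3/125
  'f': [21/125 + 3/125*0/1, 21/125 + 3/125*1/5) = [21/125, 108/625)
  'c': [21/125 + 3/125*1/5, 21/125 + 3/125*4/5) = [108/625, 117/625)
  'b': [21/125 + 3/125*4/5, 21/125 + 3/125*1/1) = [117/625, 24/125) <- contains code 237/1250
  emit 'b', narrow to [117/625, 24/125)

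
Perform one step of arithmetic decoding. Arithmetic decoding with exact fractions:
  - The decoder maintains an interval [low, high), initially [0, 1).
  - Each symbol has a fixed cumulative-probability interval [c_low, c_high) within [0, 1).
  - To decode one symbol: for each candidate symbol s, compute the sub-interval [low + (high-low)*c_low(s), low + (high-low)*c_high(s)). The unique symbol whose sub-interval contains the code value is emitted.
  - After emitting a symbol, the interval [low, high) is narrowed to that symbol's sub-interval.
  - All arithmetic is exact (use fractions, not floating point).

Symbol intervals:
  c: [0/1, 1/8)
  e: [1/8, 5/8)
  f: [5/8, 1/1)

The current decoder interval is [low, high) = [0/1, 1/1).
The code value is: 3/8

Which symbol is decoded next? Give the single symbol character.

Answer: e

Derivation:
Interval width = high − low = 1/1 − 0/1 = 1/1
Scaled code = (code − low) / width = (3/8 − 0/1) / 1/1 = 3/8
  c: [0/1, 1/8) 
  e: [1/8, 5/8) ← scaled code falls here ✓
  f: [5/8, 1/1) 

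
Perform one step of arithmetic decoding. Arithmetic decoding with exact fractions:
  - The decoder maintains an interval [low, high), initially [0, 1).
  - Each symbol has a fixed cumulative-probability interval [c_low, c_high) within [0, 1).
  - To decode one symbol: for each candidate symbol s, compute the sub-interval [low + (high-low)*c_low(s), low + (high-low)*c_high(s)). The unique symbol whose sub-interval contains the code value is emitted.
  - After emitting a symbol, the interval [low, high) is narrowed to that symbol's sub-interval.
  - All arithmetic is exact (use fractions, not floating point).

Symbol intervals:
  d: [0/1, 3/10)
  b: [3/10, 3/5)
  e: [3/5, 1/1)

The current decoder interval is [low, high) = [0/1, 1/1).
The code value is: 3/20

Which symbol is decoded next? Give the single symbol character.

Answer: d

Derivation:
Interval width = high − low = 1/1 − 0/1 = 1/1
Scaled code = (code − low) / width = (3/20 − 0/1) / 1/1 = 3/20
  d: [0/1, 3/10) ← scaled code falls here ✓
  b: [3/10, 3/5) 
  e: [3/5, 1/1) 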